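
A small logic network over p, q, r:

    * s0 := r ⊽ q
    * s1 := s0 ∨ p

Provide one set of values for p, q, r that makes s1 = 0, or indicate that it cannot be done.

p=0 q=1 r=0

Check with p=0 q=1 r=0:
s0 = r ⊽ q = 0 ⊽ 1 = 0
s1 = s0 ∨ p = 0 ∨ 0 = 0
So s1 = 0 as required.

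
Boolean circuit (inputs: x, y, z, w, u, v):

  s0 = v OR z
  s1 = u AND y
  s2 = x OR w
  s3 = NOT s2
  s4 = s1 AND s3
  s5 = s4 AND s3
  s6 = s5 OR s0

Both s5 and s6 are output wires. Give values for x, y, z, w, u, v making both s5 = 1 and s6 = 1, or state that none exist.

Check with x=0, y=1, z=1, w=0, u=1, v=0:
s0 = v OR z = 0 OR 1 = 1
s1 = u AND y = 1 AND 1 = 1
s2 = x OR w = 0 OR 0 = 0
s3 = NOT s2 = NOT 0 = 1
s4 = s1 AND s3 = 1 AND 1 = 1
s5 = s4 AND s3 = 1 AND 1 = 1
s6 = s5 OR s0 = 1 OR 1 = 1
So s5 = 1 and s6 = 1.

x=0, y=1, z=1, w=0, u=1, v=0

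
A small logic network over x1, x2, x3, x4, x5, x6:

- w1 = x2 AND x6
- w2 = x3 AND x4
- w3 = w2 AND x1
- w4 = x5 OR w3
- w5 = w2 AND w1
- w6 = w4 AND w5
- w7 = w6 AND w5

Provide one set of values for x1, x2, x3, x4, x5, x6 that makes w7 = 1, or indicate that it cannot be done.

w7 = w6 AND w5 must be 1, so both w6 = 1 and w5 = 1.
w6 = w4 AND w5 must be 1, so both w4 = 1 and w5 = 1.
Check with x1=1 x2=1 x3=1 x4=1 x5=0 x6=1:
w1 = x2 AND x6 = 1 AND 1 = 1
w2 = x3 AND x4 = 1 AND 1 = 1
w3 = w2 AND x1 = 1 AND 1 = 1
w4 = x5 OR w3 = 0 OR 1 = 1
w5 = w2 AND w1 = 1 AND 1 = 1
w6 = w4 AND w5 = 1 AND 1 = 1
w7 = w6 AND w5 = 1 AND 1 = 1
So w7 = 1 as required.

x1=1 x2=1 x3=1 x4=1 x5=0 x6=1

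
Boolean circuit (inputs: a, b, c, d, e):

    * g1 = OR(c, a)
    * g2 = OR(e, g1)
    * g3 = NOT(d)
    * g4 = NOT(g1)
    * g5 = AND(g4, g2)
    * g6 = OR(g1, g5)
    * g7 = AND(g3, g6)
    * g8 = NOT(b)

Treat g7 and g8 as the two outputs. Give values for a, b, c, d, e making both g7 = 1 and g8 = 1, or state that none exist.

Check with a=1 b=0 c=0 d=0 e=0:
g1 = OR(c, a) = OR(0, 1) = 1
g2 = OR(e, g1) = OR(0, 1) = 1
g3 = NOT(d) = NOT 0 = 1
g4 = NOT(g1) = NOT 1 = 0
g5 = AND(g4, g2) = AND(0, 1) = 0
g6 = OR(g1, g5) = OR(1, 0) = 1
g7 = AND(g3, g6) = AND(1, 1) = 1
g8 = NOT(b) = NOT 0 = 1
So g7 = 1 and g8 = 1.

a=1 b=0 c=0 d=0 e=0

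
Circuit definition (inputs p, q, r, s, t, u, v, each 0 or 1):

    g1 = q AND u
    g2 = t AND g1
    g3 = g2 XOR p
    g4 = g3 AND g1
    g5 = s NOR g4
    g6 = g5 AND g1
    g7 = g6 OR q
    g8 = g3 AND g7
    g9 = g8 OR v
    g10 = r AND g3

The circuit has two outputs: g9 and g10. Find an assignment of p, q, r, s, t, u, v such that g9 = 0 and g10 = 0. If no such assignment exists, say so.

p=1, q=0, r=0, s=1, t=1, u=1, v=0

Check with p=1, q=0, r=0, s=1, t=1, u=1, v=0:
g1 = q AND u = 0 AND 1 = 0
g2 = t AND g1 = 1 AND 0 = 0
g3 = g2 XOR p = 0 XOR 1 = 1
g4 = g3 AND g1 = 1 AND 0 = 0
g5 = s NOR g4 = 1 NOR 0 = 0
g6 = g5 AND g1 = 0 AND 0 = 0
g7 = g6 OR q = 0 OR 0 = 0
g8 = g3 AND g7 = 1 AND 0 = 0
g9 = g8 OR v = 0 OR 0 = 0
g10 = r AND g3 = 0 AND 1 = 0
So g9 = 0 and g10 = 0.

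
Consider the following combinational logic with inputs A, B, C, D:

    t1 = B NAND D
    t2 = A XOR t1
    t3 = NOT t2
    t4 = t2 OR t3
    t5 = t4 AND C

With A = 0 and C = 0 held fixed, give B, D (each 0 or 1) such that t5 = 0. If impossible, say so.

B=0, D=0

t5 = t4 AND C must be 0, so at least one of t4, C is 0.
Check with A = 0 and C = 0 and B=0, D=0:
t1 = B NAND D = 0 NAND 0 = 1
t2 = A XOR t1 = 0 XOR 1 = 1
t3 = NOT t2 = NOT 1 = 0
t4 = t2 OR t3 = 1 OR 0 = 1
t5 = t4 AND C = 1 AND 0 = 0
So t5 = 0.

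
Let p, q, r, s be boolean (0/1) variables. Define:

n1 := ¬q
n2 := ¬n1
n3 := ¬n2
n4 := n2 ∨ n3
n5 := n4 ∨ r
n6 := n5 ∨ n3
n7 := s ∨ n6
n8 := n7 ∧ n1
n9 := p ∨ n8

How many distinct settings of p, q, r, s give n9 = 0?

4

n9 = p ∨ n8 must be 0, so both p = 0 and n8 = 0.
n8 = n7 ∧ n1 must be 0, so at least one of n7, n1 is 0.
Satisfying assignments:
  p=0, q=1, r=0, s=0
  p=0, q=1, r=0, s=1
  p=0, q=1, r=1, s=0
  p=0, q=1, r=1, s=1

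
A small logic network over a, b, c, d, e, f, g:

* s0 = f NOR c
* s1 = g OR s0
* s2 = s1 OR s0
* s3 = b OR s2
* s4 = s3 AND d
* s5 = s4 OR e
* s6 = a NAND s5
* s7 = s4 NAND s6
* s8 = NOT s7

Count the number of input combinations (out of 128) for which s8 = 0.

s8 = NOT s7 must be 0, so s7 = 1.
Enumerating the 128 input combinations, 102 give s8 = 0 and 26 give s8 = 1.

102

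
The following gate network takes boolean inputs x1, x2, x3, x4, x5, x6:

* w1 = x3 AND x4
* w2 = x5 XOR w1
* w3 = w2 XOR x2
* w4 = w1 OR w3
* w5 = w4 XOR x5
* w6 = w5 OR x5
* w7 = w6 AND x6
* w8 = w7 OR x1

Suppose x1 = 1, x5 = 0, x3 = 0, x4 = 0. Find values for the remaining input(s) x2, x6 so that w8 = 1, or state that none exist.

w8 = w7 OR x1 must be 1, so at least one of w7, x1 is 1.
Check with x1 = 1, x5 = 0, x3 = 0, x4 = 0 and x2=1, x6=1:
w1 = x3 AND x4 = 0 AND 0 = 0
w2 = x5 XOR w1 = 0 XOR 0 = 0
w3 = w2 XOR x2 = 0 XOR 1 = 1
w4 = w1 OR w3 = 0 OR 1 = 1
w5 = w4 XOR x5 = 1 XOR 0 = 1
w6 = w5 OR x5 = 1 OR 0 = 1
w7 = w6 AND x6 = 1 AND 1 = 1
w8 = w7 OR x1 = 1 OR 1 = 1
So w8 = 1.

x2=1, x6=1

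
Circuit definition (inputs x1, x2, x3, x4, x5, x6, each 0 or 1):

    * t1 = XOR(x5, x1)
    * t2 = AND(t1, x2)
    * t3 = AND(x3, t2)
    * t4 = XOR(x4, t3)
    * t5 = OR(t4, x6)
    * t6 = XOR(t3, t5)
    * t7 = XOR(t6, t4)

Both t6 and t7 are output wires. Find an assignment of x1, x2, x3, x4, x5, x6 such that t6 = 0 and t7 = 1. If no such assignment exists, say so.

Check with x1=0 x2=1 x3=1 x4=0 x5=1 x6=0:
t1 = XOR(x5, x1) = XOR(1, 0) = 1
t2 = AND(t1, x2) = AND(1, 1) = 1
t3 = AND(x3, t2) = AND(1, 1) = 1
t4 = XOR(x4, t3) = XOR(0, 1) = 1
t5 = OR(t4, x6) = OR(1, 0) = 1
t6 = XOR(t3, t5) = XOR(1, 1) = 0
t7 = XOR(t6, t4) = XOR(0, 1) = 1
So t6 = 0 and t7 = 1.

x1=0 x2=1 x3=1 x4=0 x5=1 x6=0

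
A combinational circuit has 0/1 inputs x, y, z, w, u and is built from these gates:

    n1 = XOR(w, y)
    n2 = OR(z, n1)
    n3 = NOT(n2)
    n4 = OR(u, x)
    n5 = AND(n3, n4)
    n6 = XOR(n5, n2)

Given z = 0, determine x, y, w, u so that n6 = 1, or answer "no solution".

Check with z = 0 and x=1, y=0, w=1, u=1:
n1 = XOR(w, y) = XOR(1, 0) = 1
n2 = OR(z, n1) = OR(0, 1) = 1
n3 = NOT(n2) = NOT 1 = 0
n4 = OR(u, x) = OR(1, 1) = 1
n5 = AND(n3, n4) = AND(0, 1) = 0
n6 = XOR(n5, n2) = XOR(0, 1) = 1
So n6 = 1.

x=1, y=0, w=1, u=1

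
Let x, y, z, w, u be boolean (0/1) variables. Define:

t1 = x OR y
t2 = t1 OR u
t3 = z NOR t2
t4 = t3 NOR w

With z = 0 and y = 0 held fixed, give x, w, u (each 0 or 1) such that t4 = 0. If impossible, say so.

Check with z = 0 and y = 0 and x=1, w=1, u=0:
t1 = x OR y = 1 OR 0 = 1
t2 = t1 OR u = 1 OR 0 = 1
t3 = z NOR t2 = 0 NOR 1 = 0
t4 = t3 NOR w = 0 NOR 1 = 0
So t4 = 0.

x=1, w=1, u=0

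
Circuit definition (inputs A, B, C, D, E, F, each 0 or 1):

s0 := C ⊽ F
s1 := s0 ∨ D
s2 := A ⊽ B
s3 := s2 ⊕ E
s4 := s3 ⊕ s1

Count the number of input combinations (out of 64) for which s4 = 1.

32

s4 = s3 ⊕ s1 must be 1, so s3 and s1 differ.
Enumerating the 64 input combinations, 32 give s4 = 1 and 32 give s4 = 0.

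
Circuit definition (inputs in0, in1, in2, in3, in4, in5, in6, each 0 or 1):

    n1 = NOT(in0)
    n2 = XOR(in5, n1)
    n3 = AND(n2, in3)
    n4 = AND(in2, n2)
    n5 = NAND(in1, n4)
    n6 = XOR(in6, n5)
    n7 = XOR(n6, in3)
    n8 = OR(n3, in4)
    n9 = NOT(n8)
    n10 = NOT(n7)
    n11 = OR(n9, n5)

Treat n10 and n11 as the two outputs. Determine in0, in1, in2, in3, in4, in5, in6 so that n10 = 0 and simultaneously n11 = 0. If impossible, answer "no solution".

in0=0, in1=1, in2=1, in3=1, in4=0, in5=0, in6=0

Check with in0=0, in1=1, in2=1, in3=1, in4=0, in5=0, in6=0:
n1 = NOT(in0) = NOT 0 = 1
n2 = XOR(in5, n1) = XOR(0, 1) = 1
n3 = AND(n2, in3) = AND(1, 1) = 1
n4 = AND(in2, n2) = AND(1, 1) = 1
n5 = NAND(in1, n4) = NAND(1, 1) = 0
n6 = XOR(in6, n5) = XOR(0, 0) = 0
n7 = XOR(n6, in3) = XOR(0, 1) = 1
n8 = OR(n3, in4) = OR(1, 0) = 1
n9 = NOT(n8) = NOT 1 = 0
n10 = NOT(n7) = NOT 1 = 0
n11 = OR(n9, n5) = OR(0, 0) = 0
So n10 = 0 and n11 = 0.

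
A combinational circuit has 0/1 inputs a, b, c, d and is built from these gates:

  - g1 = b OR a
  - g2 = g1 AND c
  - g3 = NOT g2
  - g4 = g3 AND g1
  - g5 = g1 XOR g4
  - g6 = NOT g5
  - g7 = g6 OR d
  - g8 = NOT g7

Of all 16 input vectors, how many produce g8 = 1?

g8 = NOT g7 must be 1, so g7 = 0.
Enumerating the 16 input combinations, 3 give g8 = 1 and 13 give g8 = 0.

3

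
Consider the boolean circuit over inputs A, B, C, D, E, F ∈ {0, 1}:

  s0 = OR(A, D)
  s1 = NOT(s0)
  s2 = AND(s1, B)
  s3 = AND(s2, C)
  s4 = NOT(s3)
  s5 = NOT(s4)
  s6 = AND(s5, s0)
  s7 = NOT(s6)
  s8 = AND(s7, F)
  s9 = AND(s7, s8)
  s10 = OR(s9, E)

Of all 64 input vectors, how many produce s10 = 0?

16

s10 = OR(s9, E) must be 0, so both s9 = 0 and E = 0.
Enumerating the 64 input combinations, 16 give s10 = 0 and 48 give s10 = 1.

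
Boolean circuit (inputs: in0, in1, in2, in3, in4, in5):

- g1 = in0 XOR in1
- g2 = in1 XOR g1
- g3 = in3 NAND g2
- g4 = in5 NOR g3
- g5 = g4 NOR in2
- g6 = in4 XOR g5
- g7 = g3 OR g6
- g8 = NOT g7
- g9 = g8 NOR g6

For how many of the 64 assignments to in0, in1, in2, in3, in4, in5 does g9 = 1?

g9 = g8 NOR g6 must be 1, so both g8 = 0 and g6 = 0.
g8 = NOT g7 must be 0, so g7 = 1.
Enumerating the 64 input combinations, 24 give g9 = 1 and 40 give g9 = 0.

24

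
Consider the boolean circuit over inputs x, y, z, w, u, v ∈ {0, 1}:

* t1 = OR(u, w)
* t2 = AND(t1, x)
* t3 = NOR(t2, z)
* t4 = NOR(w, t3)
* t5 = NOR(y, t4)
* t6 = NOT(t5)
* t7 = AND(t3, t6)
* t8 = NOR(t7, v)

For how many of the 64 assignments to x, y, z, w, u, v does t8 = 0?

37

t8 = NOR(t7, v) must be 0, so at least one of t7, v is 1.
Enumerating the 64 input combinations, 37 give t8 = 0 and 27 give t8 = 1.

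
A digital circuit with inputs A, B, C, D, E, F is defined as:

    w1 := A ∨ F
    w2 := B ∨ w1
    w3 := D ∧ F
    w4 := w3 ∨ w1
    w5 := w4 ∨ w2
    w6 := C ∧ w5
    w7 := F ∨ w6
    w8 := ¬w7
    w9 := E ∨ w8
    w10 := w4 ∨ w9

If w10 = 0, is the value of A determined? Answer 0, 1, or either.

w10 = w4 ∨ w9 must be 0, so both w4 = 0 and w9 = 0.
w4 = w3 ∨ w1 must be 0, so both w3 = 0 and w1 = 0.
w9 = E ∨ w8 must be 0, so both E = 0 and w8 = 0.
Every assignment with w10 = 0 has A = 0; there are 2 such assignment(s).
  A=0, B=1, C=1, D=0, E=0, F=0
  A=0, B=1, C=1, D=1, E=0, F=0

0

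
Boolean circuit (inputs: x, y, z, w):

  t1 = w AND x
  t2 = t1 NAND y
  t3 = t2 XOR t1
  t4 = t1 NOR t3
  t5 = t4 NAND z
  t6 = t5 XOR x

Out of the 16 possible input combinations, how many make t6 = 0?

8

t6 = t5 XOR x must be 0, so t5 and x are equal.
Enumerating the 16 input combinations, 8 give t6 = 0 and 8 give t6 = 1.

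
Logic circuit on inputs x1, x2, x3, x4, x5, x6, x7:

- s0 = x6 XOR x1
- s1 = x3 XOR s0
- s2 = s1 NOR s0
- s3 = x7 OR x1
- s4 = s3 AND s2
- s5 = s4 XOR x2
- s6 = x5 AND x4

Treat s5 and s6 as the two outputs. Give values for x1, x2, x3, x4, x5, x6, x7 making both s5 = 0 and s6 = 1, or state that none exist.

Check with x1=1, x2=0, x3=0, x4=1, x5=1, x6=0, x7=0:
s0 = x6 XOR x1 = 0 XOR 1 = 1
s1 = x3 XOR s0 = 0 XOR 1 = 1
s2 = s1 NOR s0 = 1 NOR 1 = 0
s3 = x7 OR x1 = 0 OR 1 = 1
s4 = s3 AND s2 = 1 AND 0 = 0
s5 = s4 XOR x2 = 0 XOR 0 = 0
s6 = x5 AND x4 = 1 AND 1 = 1
So s5 = 0 and s6 = 1.

x1=1, x2=0, x3=0, x4=1, x5=1, x6=0, x7=0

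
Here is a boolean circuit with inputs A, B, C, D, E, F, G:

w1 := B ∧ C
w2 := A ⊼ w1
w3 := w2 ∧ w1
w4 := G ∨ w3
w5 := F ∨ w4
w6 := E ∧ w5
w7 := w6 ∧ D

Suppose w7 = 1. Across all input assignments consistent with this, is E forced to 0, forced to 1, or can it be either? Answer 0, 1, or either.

w7 = w6 ∧ D must be 1, so both w6 = 1 and D = 1.
w6 = E ∧ w5 must be 1, so both E = 1 and w5 = 1.
w5 = F ∨ w4 must be 1, so at least one of F, w4 is 1.
Every assignment with w7 = 1 has E = 1; there are 25 such assignment(s).

1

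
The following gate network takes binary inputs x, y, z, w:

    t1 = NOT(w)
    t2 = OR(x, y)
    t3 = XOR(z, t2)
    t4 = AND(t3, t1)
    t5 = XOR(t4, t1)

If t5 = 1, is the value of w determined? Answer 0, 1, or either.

0

t5 = XOR(t4, t1) must be 1, so t4 and t1 differ.
Every assignment with t5 = 1 has w = 0; there are 4 such assignment(s).
  x=0, y=0, z=0, w=0
  x=0, y=1, z=1, w=0
  x=1, y=0, z=1, w=0
  x=1, y=1, z=1, w=0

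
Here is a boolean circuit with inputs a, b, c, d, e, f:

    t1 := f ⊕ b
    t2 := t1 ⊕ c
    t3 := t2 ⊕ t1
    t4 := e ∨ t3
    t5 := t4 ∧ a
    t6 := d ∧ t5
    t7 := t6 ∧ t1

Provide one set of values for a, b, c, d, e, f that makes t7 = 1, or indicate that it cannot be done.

a=1, b=0, c=1, d=1, e=1, f=1

Check with a=1, b=0, c=1, d=1, e=1, f=1:
t1 = f ⊕ b = 1 ⊕ 0 = 1
t2 = t1 ⊕ c = 1 ⊕ 1 = 0
t3 = t2 ⊕ t1 = 0 ⊕ 1 = 1
t4 = e ∨ t3 = 1 ∨ 1 = 1
t5 = t4 ∧ a = 1 ∧ 1 = 1
t6 = d ∧ t5 = 1 ∧ 1 = 1
t7 = t6 ∧ t1 = 1 ∧ 1 = 1
So t7 = 1 as required.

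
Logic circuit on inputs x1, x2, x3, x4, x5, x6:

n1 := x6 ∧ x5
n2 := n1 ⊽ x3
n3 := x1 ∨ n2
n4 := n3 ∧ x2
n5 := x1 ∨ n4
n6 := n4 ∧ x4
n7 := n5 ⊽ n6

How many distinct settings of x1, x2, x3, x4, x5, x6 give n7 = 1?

26

n7 = n5 ⊽ n6 must be 1, so both n5 = 0 and n6 = 0.
n5 = x1 ∨ n4 must be 0, so both x1 = 0 and n4 = 0.
Enumerating the 64 input combinations, 26 give n7 = 1 and 38 give n7 = 0.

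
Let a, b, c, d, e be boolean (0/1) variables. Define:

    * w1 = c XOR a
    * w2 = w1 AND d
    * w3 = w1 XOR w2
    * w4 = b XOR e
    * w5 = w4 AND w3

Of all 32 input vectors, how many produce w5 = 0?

28

w5 = w4 AND w3 must be 0, so at least one of w4, w3 is 0.
Enumerating the 32 input combinations, 28 give w5 = 0 and 4 give w5 = 1.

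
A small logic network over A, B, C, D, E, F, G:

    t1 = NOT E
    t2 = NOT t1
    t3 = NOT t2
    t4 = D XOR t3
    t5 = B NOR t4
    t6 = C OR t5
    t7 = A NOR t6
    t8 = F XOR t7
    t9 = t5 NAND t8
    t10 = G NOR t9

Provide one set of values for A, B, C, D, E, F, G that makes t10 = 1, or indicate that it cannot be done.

A=1 B=0 C=0 D=1 E=0 F=1 G=0

t10 = G NOR t9 must be 1, so both G = 0 and t9 = 0.
t9 = t5 NAND t8 must be 0, so both t5 = 1 and t8 = 1.
Check with A=1 B=0 C=0 D=1 E=0 F=1 G=0:
t1 = NOT E = NOT 0 = 1
t2 = NOT t1 = NOT 1 = 0
t3 = NOT t2 = NOT 0 = 1
t4 = D XOR t3 = 1 XOR 1 = 0
t5 = B NOR t4 = 0 NOR 0 = 1
t6 = C OR t5 = 0 OR 1 = 1
t7 = A NOR t6 = 1 NOR 1 = 0
t8 = F XOR t7 = 1 XOR 0 = 1
t9 = t5 NAND t8 = 1 NAND 1 = 0
t10 = G NOR t9 = 0 NOR 0 = 1
So t10 = 1 as required.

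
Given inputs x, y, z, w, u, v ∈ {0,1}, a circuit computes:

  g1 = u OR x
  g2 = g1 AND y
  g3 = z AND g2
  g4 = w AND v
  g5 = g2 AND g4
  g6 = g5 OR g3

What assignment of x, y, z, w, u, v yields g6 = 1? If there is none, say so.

x=0, y=1, z=1, w=0, u=1, v=1

g6 = g5 OR g3 must be 1, so at least one of g5, g3 is 1.
Check with x=0, y=1, z=1, w=0, u=1, v=1:
g1 = u OR x = 1 OR 0 = 1
g2 = g1 AND y = 1 AND 1 = 1
g3 = z AND g2 = 1 AND 1 = 1
g4 = w AND v = 0 AND 1 = 0
g5 = g2 AND g4 = 1 AND 0 = 0
g6 = g5 OR g3 = 0 OR 1 = 1
So g6 = 1 as required.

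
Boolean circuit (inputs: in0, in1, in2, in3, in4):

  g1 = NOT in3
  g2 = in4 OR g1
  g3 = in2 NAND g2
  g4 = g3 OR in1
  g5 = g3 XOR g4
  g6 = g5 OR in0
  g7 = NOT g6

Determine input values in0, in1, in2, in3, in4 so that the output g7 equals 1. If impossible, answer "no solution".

in0=0, in1=1, in2=0, in3=1, in4=1

Check with in0=0, in1=1, in2=0, in3=1, in4=1:
g1 = NOT in3 = NOT 1 = 0
g2 = in4 OR g1 = 1 OR 0 = 1
g3 = in2 NAND g2 = 0 NAND 1 = 1
g4 = g3 OR in1 = 1 OR 1 = 1
g5 = g3 XOR g4 = 1 XOR 1 = 0
g6 = g5 OR in0 = 0 OR 0 = 0
g7 = NOT g6 = NOT 0 = 1
So g7 = 1 as required.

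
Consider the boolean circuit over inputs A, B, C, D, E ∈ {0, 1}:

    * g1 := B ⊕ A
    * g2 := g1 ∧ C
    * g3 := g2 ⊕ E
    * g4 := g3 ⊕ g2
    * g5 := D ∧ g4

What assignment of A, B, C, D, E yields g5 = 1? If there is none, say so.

g5 = D ∧ g4 must be 1, so both D = 1 and g4 = 1.
Check with A=1, B=1, C=0, D=1, E=1:
g1 = B ⊕ A = 1 ⊕ 1 = 0
g2 = g1 ∧ C = 0 ∧ 0 = 0
g3 = g2 ⊕ E = 0 ⊕ 1 = 1
g4 = g3 ⊕ g2 = 1 ⊕ 0 = 1
g5 = D ∧ g4 = 1 ∧ 1 = 1
So g5 = 1 as required.

A=1, B=1, C=0, D=1, E=1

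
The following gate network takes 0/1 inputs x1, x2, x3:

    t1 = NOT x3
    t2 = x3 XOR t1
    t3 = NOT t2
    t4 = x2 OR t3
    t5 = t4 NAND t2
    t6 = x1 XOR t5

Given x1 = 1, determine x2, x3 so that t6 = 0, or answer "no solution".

x2=0 x3=0

t6 = x1 XOR t5 must be 0, so x1 and t5 are equal.
Check with x1 = 1 and x2=0, x3=0:
t1 = NOT x3 = NOT 0 = 1
t2 = x3 XOR t1 = 0 XOR 1 = 1
t3 = NOT t2 = NOT 1 = 0
t4 = x2 OR t3 = 0 OR 0 = 0
t5 = t4 NAND t2 = 0 NAND 1 = 1
t6 = x1 XOR t5 = 1 XOR 1 = 0
So t6 = 0.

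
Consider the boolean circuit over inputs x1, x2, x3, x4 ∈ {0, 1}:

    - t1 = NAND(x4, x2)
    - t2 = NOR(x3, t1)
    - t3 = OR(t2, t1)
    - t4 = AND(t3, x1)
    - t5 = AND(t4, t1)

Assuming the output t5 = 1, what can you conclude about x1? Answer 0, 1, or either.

1

t5 = AND(t4, t1) must be 1, so both t4 = 1 and t1 = 1.
Every assignment with t5 = 1 has x1 = 1; there are 6 such assignment(s).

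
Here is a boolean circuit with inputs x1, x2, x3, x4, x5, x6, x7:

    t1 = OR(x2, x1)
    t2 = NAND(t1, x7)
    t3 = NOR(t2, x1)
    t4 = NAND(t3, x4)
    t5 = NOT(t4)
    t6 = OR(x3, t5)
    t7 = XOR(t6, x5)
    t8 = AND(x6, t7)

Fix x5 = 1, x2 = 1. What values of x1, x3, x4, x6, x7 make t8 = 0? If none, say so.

t8 = AND(x6, t7) must be 0, so at least one of x6, t7 is 0.
Check with x5 = 1, x2 = 1 and x1=1, x3=0, x4=0, x6=0, x7=1:
t1 = OR(x2, x1) = OR(1, 1) = 1
t2 = NAND(t1, x7) = NAND(1, 1) = 0
t3 = NOR(t2, x1) = NOR(0, 1) = 0
t4 = NAND(t3, x4) = NAND(0, 0) = 1
t5 = NOT(t4) = NOT 1 = 0
t6 = OR(x3, t5) = OR(0, 0) = 0
t7 = XOR(t6, x5) = XOR(0, 1) = 1
t8 = AND(x6, t7) = AND(0, 1) = 0
So t8 = 0.

x1=1 x3=0 x4=0 x6=0 x7=1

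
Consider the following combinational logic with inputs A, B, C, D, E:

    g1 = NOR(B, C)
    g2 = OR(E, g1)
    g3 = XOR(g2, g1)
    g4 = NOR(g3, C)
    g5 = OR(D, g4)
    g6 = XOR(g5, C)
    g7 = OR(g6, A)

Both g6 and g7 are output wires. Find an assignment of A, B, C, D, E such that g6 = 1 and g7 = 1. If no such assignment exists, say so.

A=1 B=0 C=0 D=1 E=1

Check with A=1 B=0 C=0 D=1 E=1:
g1 = NOR(B, C) = NOR(0, 0) = 1
g2 = OR(E, g1) = OR(1, 1) = 1
g3 = XOR(g2, g1) = XOR(1, 1) = 0
g4 = NOR(g3, C) = NOR(0, 0) = 1
g5 = OR(D, g4) = OR(1, 1) = 1
g6 = XOR(g5, C) = XOR(1, 0) = 1
g7 = OR(g6, A) = OR(1, 1) = 1
So g6 = 1 and g7 = 1.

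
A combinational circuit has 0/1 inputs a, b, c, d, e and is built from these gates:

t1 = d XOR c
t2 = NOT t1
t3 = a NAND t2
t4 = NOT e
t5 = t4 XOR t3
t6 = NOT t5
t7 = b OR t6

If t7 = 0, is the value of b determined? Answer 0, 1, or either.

t7 = b OR t6 must be 0, so both b = 0 and t6 = 0.
t6 = NOT t5 must be 0, so t5 = 1.
Every assignment with t7 = 0 has b = 0; there are 8 such assignment(s).

0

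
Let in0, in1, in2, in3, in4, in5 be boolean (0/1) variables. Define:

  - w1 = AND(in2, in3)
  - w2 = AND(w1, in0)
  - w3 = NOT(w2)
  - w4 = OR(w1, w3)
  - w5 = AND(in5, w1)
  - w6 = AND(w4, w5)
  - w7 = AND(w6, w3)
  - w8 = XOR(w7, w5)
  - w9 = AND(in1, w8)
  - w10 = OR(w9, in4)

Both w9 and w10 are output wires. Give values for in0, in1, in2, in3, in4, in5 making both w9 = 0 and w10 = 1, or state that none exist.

Check with in0=1, in1=1, in2=0, in3=0, in4=1, in5=0:
w1 = AND(in2, in3) = AND(0, 0) = 0
w2 = AND(w1, in0) = AND(0, 1) = 0
w3 = NOT(w2) = NOT 0 = 1
w4 = OR(w1, w3) = OR(0, 1) = 1
w5 = AND(in5, w1) = AND(0, 0) = 0
w6 = AND(w4, w5) = AND(1, 0) = 0
w7 = AND(w6, w3) = AND(0, 1) = 0
w8 = XOR(w7, w5) = XOR(0, 0) = 0
w9 = AND(in1, w8) = AND(1, 0) = 0
w10 = OR(w9, in4) = OR(0, 1) = 1
So w9 = 0 and w10 = 1.

in0=1, in1=1, in2=0, in3=0, in4=1, in5=0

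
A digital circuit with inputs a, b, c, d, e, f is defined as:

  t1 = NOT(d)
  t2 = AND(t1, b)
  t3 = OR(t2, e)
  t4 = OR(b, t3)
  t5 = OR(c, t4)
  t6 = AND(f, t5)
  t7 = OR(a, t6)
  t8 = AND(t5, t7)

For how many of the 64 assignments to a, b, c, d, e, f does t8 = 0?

t8 = AND(t5, t7) must be 0, so at least one of t5, t7 is 0.
Enumerating the 64 input combinations, 22 give t8 = 0 and 42 give t8 = 1.

22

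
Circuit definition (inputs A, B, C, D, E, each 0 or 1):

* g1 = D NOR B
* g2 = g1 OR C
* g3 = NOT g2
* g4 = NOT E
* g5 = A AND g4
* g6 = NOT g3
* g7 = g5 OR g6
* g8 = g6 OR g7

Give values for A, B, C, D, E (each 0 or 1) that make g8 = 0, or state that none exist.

A=0 B=1 C=0 D=1 E=0

g8 = g6 OR g7 must be 0, so both g6 = 0 and g7 = 0.
g6 = NOT g3 must be 0, so g3 = 1.
g7 = g5 OR g6 must be 0, so both g5 = 0 and g6 = 0.
Check with A=0 B=1 C=0 D=1 E=0:
g1 = D NOR B = 1 NOR 1 = 0
g2 = g1 OR C = 0 OR 0 = 0
g3 = NOT g2 = NOT 0 = 1
g4 = NOT E = NOT 0 = 1
g5 = A AND g4 = 0 AND 1 = 0
g6 = NOT g3 = NOT 1 = 0
g7 = g5 OR g6 = 0 OR 0 = 0
g8 = g6 OR g7 = 0 OR 0 = 0
So g8 = 0 as required.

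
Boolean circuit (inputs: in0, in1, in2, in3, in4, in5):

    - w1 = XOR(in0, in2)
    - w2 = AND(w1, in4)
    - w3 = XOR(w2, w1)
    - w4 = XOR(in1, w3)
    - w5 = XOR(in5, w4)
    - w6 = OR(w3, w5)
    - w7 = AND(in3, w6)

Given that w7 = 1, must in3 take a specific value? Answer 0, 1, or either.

1

w7 = AND(in3, w6) must be 1, so both in3 = 1 and w6 = 1.
w6 = OR(w3, w5) must be 1, so at least one of w3, w5 is 1.
Every assignment with w7 = 1 has in3 = 1; there are 20 such assignment(s).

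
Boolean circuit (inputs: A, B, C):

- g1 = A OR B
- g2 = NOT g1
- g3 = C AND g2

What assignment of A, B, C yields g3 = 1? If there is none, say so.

A=0, B=0, C=1

g3 = C AND g2 must be 1, so both C = 1 and g2 = 1.
Check with A=0, B=0, C=1:
g1 = A OR B = 0 OR 0 = 0
g2 = NOT g1 = NOT 0 = 1
g3 = C AND g2 = 1 AND 1 = 1
So g3 = 1 as required.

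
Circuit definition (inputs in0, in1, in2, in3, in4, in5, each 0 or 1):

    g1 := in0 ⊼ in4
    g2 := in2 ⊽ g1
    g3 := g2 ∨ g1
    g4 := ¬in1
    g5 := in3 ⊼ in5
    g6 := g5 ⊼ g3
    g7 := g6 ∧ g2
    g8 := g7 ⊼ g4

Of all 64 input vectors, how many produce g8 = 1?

g8 = g7 ⊼ g4 must be 1, so at least one of g7, g4 is 0.
Enumerating the 64 input combinations, 63 give g8 = 1 and 1 give g8 = 0.

63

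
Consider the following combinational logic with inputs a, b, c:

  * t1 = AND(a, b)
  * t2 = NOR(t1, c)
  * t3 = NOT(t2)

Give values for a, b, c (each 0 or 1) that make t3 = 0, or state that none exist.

Check with a=0, b=1, c=0:
t1 = AND(a, b) = AND(0, 1) = 0
t2 = NOR(t1, c) = NOR(0, 0) = 1
t3 = NOT(t2) = NOT 1 = 0
So t3 = 0 as required.

a=0, b=1, c=0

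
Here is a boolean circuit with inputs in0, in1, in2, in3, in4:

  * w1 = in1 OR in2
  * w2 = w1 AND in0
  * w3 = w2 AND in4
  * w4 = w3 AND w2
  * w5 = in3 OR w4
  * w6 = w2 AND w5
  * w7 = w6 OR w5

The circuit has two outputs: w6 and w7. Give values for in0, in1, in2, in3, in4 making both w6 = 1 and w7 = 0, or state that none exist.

no solution exists

Across all 32 input combinations, none give both w6 = 1 and w7 = 0.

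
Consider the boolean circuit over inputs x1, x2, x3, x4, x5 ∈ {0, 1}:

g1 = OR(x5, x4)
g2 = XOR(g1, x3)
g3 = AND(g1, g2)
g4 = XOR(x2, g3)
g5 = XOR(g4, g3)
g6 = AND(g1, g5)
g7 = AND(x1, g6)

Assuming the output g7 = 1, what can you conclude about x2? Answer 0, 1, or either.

1

g7 = AND(x1, g6) must be 1, so both x1 = 1 and g6 = 1.
g6 = AND(g1, g5) must be 1, so both g1 = 1 and g5 = 1.
g1 = OR(x5, x4) must be 1, so at least one of x5, x4 is 1.
Every assignment with g7 = 1 has x2 = 1; there are 6 such assignment(s).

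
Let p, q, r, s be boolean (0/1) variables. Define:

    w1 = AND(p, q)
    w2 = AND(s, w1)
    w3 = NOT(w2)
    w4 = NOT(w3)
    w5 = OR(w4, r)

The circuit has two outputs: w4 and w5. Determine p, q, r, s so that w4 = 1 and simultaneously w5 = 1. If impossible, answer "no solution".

Check with p=1, q=1, r=0, s=1:
w1 = AND(p, q) = AND(1, 1) = 1
w2 = AND(s, w1) = AND(1, 1) = 1
w3 = NOT(w2) = NOT 1 = 0
w4 = NOT(w3) = NOT 0 = 1
w5 = OR(w4, r) = OR(1, 0) = 1
So w4 = 1 and w5 = 1.

p=1, q=1, r=0, s=1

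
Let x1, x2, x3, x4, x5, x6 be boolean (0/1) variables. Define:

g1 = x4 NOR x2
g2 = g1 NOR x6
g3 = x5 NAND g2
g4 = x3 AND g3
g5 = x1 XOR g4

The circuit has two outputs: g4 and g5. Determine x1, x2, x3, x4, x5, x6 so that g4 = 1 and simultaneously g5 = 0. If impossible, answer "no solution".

Check with x1=1 x2=1 x3=1 x4=1 x5=1 x6=1:
g1 = x4 NOR x2 = 1 NOR 1 = 0
g2 = g1 NOR x6 = 0 NOR 1 = 0
g3 = x5 NAND g2 = 1 NAND 0 = 1
g4 = x3 AND g3 = 1 AND 1 = 1
g5 = x1 XOR g4 = 1 XOR 1 = 0
So g4 = 1 and g5 = 0.

x1=1 x2=1 x3=1 x4=1 x5=1 x6=1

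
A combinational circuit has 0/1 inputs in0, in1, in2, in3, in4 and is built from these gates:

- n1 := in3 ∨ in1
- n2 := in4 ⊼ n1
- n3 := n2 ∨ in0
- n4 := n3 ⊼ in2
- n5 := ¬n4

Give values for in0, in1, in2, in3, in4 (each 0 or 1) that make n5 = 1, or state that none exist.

in0=1 in1=1 in2=1 in3=1 in4=0

n5 = ¬n4 must be 1, so n4 = 0.
Check with in0=1 in1=1 in2=1 in3=1 in4=0:
n1 = in3 ∨ in1 = 1 ∨ 1 = 1
n2 = in4 ⊼ n1 = 0 ⊼ 1 = 1
n3 = n2 ∨ in0 = 1 ∨ 1 = 1
n4 = n3 ⊼ in2 = 1 ⊼ 1 = 0
n5 = ¬n4 = ¬0 = 1
So n5 = 1 as required.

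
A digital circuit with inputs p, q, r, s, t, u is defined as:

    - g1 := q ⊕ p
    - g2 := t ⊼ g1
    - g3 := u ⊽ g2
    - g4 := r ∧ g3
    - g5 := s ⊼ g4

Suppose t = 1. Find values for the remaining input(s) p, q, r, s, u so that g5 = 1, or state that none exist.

p=0, q=0, r=1, s=1, u=0

Check with t = 1 and p=0, q=0, r=1, s=1, u=0:
g1 = q ⊕ p = 0 ⊕ 0 = 0
g2 = t ⊼ g1 = 1 ⊼ 0 = 1
g3 = u ⊽ g2 = 0 ⊽ 1 = 0
g4 = r ∧ g3 = 1 ∧ 0 = 0
g5 = s ⊼ g4 = 1 ⊼ 0 = 1
So g5 = 1.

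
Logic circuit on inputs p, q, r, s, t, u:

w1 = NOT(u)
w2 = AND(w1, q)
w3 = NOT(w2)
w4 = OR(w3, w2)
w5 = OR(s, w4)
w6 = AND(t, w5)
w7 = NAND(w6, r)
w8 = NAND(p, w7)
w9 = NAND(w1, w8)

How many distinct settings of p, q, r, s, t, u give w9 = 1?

w9 = NAND(w1, w8) must be 1, so at least one of w1, w8 is 0.
Enumerating the 64 input combinations, 44 give w9 = 1 and 20 give w9 = 0.

44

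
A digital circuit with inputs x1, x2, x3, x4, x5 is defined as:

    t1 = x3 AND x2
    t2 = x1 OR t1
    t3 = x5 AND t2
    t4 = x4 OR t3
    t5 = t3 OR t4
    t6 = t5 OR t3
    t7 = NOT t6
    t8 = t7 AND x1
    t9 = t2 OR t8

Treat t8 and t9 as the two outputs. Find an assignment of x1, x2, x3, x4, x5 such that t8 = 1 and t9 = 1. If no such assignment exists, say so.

x1=1, x2=1, x3=0, x4=0, x5=0

Check with x1=1, x2=1, x3=0, x4=0, x5=0:
t1 = x3 AND x2 = 0 AND 1 = 0
t2 = x1 OR t1 = 1 OR 0 = 1
t3 = x5 AND t2 = 0 AND 1 = 0
t4 = x4 OR t3 = 0 OR 0 = 0
t5 = t3 OR t4 = 0 OR 0 = 0
t6 = t5 OR t3 = 0 OR 0 = 0
t7 = NOT t6 = NOT 0 = 1
t8 = t7 AND x1 = 1 AND 1 = 1
t9 = t2 OR t8 = 1 OR 1 = 1
So t8 = 1 and t9 = 1.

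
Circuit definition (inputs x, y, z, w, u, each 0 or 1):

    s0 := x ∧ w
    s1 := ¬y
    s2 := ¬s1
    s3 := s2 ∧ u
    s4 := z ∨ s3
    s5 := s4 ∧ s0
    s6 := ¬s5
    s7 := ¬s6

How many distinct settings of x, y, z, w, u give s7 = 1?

s7 = ¬s6 must be 1, so s6 = 0.
s6 = ¬s5 must be 0, so s5 = 1.
s5 = s4 ∧ s0 must be 1, so both s4 = 1 and s0 = 1.
Enumerating the 32 input combinations, 5 give s7 = 1 and 27 give s7 = 0.

5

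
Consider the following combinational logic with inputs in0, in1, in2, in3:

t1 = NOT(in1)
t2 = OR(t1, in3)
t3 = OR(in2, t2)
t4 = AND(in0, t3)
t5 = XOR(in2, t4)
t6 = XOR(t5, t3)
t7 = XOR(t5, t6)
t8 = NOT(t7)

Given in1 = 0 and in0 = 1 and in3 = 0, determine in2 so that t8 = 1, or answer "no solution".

With in1 = 0 and in0 = 1 and in3 = 0 fixed, none of the 2 settings of in2 give t8 = 1.
For example, with in2=0:
t1 = NOT(in1) = NOT 0 = 1
t2 = OR(t1, in3) = OR(1, 0) = 1
t3 = OR(in2, t2) = OR(0, 1) = 1
t4 = AND(in0, t3) = AND(1, 1) = 1
t5 = XOR(in2, t4) = XOR(0, 1) = 1
t6 = XOR(t5, t3) = XOR(1, 1) = 0
t7 = XOR(t5, t6) = XOR(1, 0) = 1
t8 = NOT(t7) = NOT 1 = 0
giving t8 = 0 ≠ 1.

no solution exists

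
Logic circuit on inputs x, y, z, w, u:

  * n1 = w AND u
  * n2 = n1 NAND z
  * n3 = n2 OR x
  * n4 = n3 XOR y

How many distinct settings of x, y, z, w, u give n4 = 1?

n4 = n3 XOR y must be 1, so n3 and y differ.
Enumerating the 32 input combinations, 16 give n4 = 1 and 16 give n4 = 0.

16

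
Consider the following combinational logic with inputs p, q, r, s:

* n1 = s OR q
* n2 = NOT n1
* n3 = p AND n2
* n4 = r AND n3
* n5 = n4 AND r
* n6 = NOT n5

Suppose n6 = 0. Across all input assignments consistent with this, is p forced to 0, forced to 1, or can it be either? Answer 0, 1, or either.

1

n6 = NOT n5 must be 0, so n5 = 1.
n5 = n4 AND r must be 1, so both n4 = 1 and r = 1.
n4 = r AND n3 must be 1, so both r = 1 and n3 = 1.
Every assignment with n6 = 0 has p = 1; there are 1 such assignment(s).
  p=1, q=0, r=1, s=0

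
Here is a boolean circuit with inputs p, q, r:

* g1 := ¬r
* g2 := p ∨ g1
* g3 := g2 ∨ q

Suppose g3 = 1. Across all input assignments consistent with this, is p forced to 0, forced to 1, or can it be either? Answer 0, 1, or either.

Both values of p occur among assignments with g3 = 1:
  p=0: p=0, q=0, r=0
  p=1: p=1, q=0, r=0

either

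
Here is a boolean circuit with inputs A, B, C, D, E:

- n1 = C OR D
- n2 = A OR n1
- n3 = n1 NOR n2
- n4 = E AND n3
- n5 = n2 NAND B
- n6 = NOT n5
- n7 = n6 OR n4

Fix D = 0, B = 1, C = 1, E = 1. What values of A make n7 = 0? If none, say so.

no solution exists

With D = 0, B = 1, C = 1, E = 1 fixed, none of the 2 settings of A give n7 = 0.
For example, with A=0:
n1 = C OR D = 1 OR 0 = 1
n2 = A OR n1 = 0 OR 1 = 1
n3 = n1 NOR n2 = 1 NOR 1 = 0
n4 = E AND n3 = 1 AND 0 = 0
n5 = n2 NAND B = 1 NAND 1 = 0
n6 = NOT n5 = NOT 0 = 1
n7 = n6 OR n4 = 1 OR 0 = 1
giving n7 = 1 ≠ 0.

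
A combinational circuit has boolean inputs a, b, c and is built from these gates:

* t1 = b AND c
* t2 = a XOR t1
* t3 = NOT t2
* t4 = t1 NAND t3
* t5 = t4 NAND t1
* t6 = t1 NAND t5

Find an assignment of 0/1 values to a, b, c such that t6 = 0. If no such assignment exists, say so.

a=1 b=1 c=1

t6 = t1 NAND t5 must be 0, so both t1 = 1 and t5 = 1.
t1 = b AND c must be 1, so both b = 1 and c = 1.
t5 = t4 NAND t1 must be 1, so at least one of t4, t1 is 0.
Check with a=1 b=1 c=1:
t1 = b AND c = 1 AND 1 = 1
t2 = a XOR t1 = 1 XOR 1 = 0
t3 = NOT t2 = NOT 0 = 1
t4 = t1 NAND t3 = 1 NAND 1 = 0
t5 = t4 NAND t1 = 0 NAND 1 = 1
t6 = t1 NAND t5 = 1 NAND 1 = 0
So t6 = 0 as required.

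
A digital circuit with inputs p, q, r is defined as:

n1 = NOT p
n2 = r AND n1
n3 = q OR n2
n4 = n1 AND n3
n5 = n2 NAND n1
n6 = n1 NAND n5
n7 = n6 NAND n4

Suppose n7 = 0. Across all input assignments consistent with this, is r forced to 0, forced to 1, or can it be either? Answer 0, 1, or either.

n7 = n6 NAND n4 must be 0, so both n6 = 1 and n4 = 1.
Every assignment with n7 = 0 has r = 1; there are 2 such assignment(s).
  p=0, q=0, r=1
  p=0, q=1, r=1

1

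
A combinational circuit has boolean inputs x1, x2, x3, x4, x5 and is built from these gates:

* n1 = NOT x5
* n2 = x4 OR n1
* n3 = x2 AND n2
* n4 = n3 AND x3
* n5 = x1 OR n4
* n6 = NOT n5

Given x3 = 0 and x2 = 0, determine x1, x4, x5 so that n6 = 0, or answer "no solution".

x1=1, x4=0, x5=1

n6 = NOT n5 must be 0, so n5 = 1.
Check with x3 = 0 and x2 = 0 and x1=1, x4=0, x5=1:
n1 = NOT x5 = NOT 1 = 0
n2 = x4 OR n1 = 0 OR 0 = 0
n3 = x2 AND n2 = 0 AND 0 = 0
n4 = n3 AND x3 = 0 AND 0 = 0
n5 = x1 OR n4 = 1 OR 0 = 1
n6 = NOT n5 = NOT 1 = 0
So n6 = 0.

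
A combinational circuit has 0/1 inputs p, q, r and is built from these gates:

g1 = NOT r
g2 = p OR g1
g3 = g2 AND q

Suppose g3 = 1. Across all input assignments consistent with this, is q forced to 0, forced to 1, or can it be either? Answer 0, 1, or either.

g3 = g2 AND q must be 1, so both g2 = 1 and q = 1.
g2 = p OR g1 must be 1, so at least one of p, g1 is 1.
Every assignment with g3 = 1 has q = 1; there are 3 such assignment(s).
  p=0, q=1, r=0
  p=1, q=1, r=0
  p=1, q=1, r=1

1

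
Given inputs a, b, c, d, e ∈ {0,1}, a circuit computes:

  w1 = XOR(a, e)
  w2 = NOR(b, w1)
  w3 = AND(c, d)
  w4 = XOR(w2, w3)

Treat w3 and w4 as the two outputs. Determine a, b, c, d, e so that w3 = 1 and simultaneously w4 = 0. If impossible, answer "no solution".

Check with a=0, b=0, c=1, d=1, e=0:
w1 = XOR(a, e) = XOR(0, 0) = 0
w2 = NOR(b, w1) = NOR(0, 0) = 1
w3 = AND(c, d) = AND(1, 1) = 1
w4 = XOR(w2, w3) = XOR(1, 1) = 0
So w3 = 1 and w4 = 0.

a=0, b=0, c=1, d=1, e=0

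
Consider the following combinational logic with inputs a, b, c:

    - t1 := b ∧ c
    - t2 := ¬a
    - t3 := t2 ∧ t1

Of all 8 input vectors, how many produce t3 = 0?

t3 = t2 ∧ t1 must be 0, so at least one of t2, t1 is 0.
Enumerating the 8 input combinations, 7 give t3 = 0 and 1 give t3 = 1.

7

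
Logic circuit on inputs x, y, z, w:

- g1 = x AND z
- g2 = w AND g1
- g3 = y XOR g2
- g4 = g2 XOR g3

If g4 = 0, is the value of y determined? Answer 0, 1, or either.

g4 = g2 XOR g3 must be 0, so g2 and g3 are equal.
Every assignment with g4 = 0 has y = 0; there are 8 such assignment(s).

0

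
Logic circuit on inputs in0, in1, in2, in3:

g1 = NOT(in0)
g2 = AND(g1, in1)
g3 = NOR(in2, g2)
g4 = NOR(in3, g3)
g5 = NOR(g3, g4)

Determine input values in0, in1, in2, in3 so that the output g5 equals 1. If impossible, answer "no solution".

in0=0 in1=1 in2=0 in3=1

g5 = NOR(g3, g4) must be 1, so both g3 = 0 and g4 = 0.
g3 = NOR(in2, g2) must be 0, so at least one of in2, g2 is 1.
Check with in0=0 in1=1 in2=0 in3=1:
g1 = NOT(in0) = NOT 0 = 1
g2 = AND(g1, in1) = AND(1, 1) = 1
g3 = NOR(in2, g2) = NOR(0, 1) = 0
g4 = NOR(in3, g3) = NOR(1, 0) = 0
g5 = NOR(g3, g4) = NOR(0, 0) = 1
So g5 = 1 as required.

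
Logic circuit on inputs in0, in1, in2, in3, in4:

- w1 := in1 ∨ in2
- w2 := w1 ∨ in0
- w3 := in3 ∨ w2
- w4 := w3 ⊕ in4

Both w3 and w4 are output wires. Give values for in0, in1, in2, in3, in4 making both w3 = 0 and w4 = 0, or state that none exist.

Check with in0=0, in1=0, in2=0, in3=0, in4=0:
w1 = in1 ∨ in2 = 0 ∨ 0 = 0
w2 = w1 ∨ in0 = 0 ∨ 0 = 0
w3 = in3 ∨ w2 = 0 ∨ 0 = 0
w4 = w3 ⊕ in4 = 0 ⊕ 0 = 0
So w3 = 0 and w4 = 0.

in0=0, in1=0, in2=0, in3=0, in4=0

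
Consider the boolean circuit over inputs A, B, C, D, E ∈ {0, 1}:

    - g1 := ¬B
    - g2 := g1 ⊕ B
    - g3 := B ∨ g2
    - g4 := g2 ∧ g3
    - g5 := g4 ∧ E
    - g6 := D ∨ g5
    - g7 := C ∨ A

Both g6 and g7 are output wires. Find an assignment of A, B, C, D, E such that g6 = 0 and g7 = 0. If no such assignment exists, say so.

Check with A=0, B=0, C=0, D=0, E=0:
g1 = ¬B = ¬0 = 1
g2 = g1 ⊕ B = 1 ⊕ 0 = 1
g3 = B ∨ g2 = 0 ∨ 1 = 1
g4 = g2 ∧ g3 = 1 ∧ 1 = 1
g5 = g4 ∧ E = 1 ∧ 0 = 0
g6 = D ∨ g5 = 0 ∨ 0 = 0
g7 = C ∨ A = 0 ∨ 0 = 0
So g6 = 0 and g7 = 0.

A=0, B=0, C=0, D=0, E=0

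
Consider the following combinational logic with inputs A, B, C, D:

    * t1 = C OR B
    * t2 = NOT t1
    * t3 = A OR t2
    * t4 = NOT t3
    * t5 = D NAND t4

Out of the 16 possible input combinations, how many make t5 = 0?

3

t5 = D NAND t4 must be 0, so both D = 1 and t4 = 1.
t4 = NOT t3 must be 1, so t3 = 0.
t3 = A OR t2 must be 0, so both A = 0 and t2 = 0.
Satisfying assignments:
  A=0, B=0, C=1, D=1
  A=0, B=1, C=0, D=1
  A=0, B=1, C=1, D=1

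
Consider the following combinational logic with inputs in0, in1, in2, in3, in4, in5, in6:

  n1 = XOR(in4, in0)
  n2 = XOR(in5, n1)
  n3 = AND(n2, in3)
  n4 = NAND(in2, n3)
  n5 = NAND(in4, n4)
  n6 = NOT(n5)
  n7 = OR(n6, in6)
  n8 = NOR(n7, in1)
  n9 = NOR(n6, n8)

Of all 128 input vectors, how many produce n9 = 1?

54

n9 = NOR(n6, n8) must be 1, so both n6 = 0 and n8 = 0.
n6 = NOT(n5) must be 0, so n5 = 1.
n8 = NOR(n7, in1) must be 0, so at least one of n7, in1 is 1.
Enumerating the 128 input combinations, 54 give n9 = 1 and 74 give n9 = 0.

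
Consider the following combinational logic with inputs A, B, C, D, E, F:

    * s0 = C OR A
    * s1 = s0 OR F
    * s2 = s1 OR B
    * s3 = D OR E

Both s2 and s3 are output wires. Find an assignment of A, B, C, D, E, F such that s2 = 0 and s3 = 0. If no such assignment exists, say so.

A=0, B=0, C=0, D=0, E=0, F=0

Check with A=0, B=0, C=0, D=0, E=0, F=0:
s0 = C OR A = 0 OR 0 = 0
s1 = s0 OR F = 0 OR 0 = 0
s2 = s1 OR B = 0 OR 0 = 0
s3 = D OR E = 0 OR 0 = 0
So s2 = 0 and s3 = 0.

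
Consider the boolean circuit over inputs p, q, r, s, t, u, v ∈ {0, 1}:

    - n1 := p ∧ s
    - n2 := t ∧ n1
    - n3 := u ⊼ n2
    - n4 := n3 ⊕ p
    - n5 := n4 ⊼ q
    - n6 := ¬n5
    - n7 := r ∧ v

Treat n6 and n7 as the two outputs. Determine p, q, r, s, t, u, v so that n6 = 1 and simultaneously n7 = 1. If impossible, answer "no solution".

p=1, q=1, r=1, s=1, t=1, u=1, v=1

Check with p=1, q=1, r=1, s=1, t=1, u=1, v=1:
n1 = p ∧ s = 1 ∧ 1 = 1
n2 = t ∧ n1 = 1 ∧ 1 = 1
n3 = u ⊼ n2 = 1 ⊼ 1 = 0
n4 = n3 ⊕ p = 0 ⊕ 1 = 1
n5 = n4 ⊼ q = 1 ⊼ 1 = 0
n6 = ¬n5 = ¬0 = 1
n7 = r ∧ v = 1 ∧ 1 = 1
So n6 = 1 and n7 = 1.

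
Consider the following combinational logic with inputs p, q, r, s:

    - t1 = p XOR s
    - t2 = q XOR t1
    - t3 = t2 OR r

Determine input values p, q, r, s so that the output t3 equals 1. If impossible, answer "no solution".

t3 = t2 OR r must be 1, so at least one of t2, r is 1.
Check with p=1, q=0, r=0, s=0:
t1 = p XOR s = 1 XOR 0 = 1
t2 = q XOR t1 = 0 XOR 1 = 1
t3 = t2 OR r = 1 OR 0 = 1
So t3 = 1 as required.

p=1, q=0, r=0, s=0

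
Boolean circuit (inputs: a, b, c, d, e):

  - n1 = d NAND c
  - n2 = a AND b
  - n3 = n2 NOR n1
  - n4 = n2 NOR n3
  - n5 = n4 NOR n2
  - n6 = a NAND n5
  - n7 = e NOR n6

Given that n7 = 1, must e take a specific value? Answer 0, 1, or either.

0

n7 = e NOR n6 must be 1, so both e = 0 and n6 = 0.
Every assignment with n7 = 1 has e = 0; there are 1 such assignment(s).
  a=1, b=0, c=1, d=1, e=0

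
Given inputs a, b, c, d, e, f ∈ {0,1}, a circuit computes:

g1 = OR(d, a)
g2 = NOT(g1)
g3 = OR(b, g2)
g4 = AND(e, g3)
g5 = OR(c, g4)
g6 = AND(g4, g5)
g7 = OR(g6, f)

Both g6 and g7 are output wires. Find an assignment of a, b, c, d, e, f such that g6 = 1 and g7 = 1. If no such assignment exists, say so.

a=1, b=1, c=1, d=0, e=1, f=0

Check with a=1, b=1, c=1, d=0, e=1, f=0:
g1 = OR(d, a) = OR(0, 1) = 1
g2 = NOT(g1) = NOT 1 = 0
g3 = OR(b, g2) = OR(1, 0) = 1
g4 = AND(e, g3) = AND(1, 1) = 1
g5 = OR(c, g4) = OR(1, 1) = 1
g6 = AND(g4, g5) = AND(1, 1) = 1
g7 = OR(g6, f) = OR(1, 0) = 1
So g6 = 1 and g7 = 1.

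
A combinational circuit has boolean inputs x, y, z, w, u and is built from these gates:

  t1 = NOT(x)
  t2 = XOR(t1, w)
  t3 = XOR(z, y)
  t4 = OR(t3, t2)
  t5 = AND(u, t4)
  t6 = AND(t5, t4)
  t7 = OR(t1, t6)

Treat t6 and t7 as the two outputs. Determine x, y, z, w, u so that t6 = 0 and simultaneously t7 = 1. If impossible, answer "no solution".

Check with x=0, y=0, z=0, w=1, u=1:
t1 = NOT(x) = NOT 0 = 1
t2 = XOR(t1, w) = XOR(1, 1) = 0
t3 = XOR(z, y) = XOR(0, 0) = 0
t4 = OR(t3, t2) = OR(0, 0) = 0
t5 = AND(u, t4) = AND(1, 0) = 0
t6 = AND(t5, t4) = AND(0, 0) = 0
t7 = OR(t1, t6) = OR(1, 0) = 1
So t6 = 0 and t7 = 1.

x=0, y=0, z=0, w=1, u=1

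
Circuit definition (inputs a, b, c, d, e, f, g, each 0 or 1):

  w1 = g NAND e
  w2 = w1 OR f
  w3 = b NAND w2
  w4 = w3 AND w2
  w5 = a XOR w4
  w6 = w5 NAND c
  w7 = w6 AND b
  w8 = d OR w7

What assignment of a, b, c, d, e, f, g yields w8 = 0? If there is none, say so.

w8 = d OR w7 must be 0, so both d = 0 and w7 = 0.
Check with a=1, b=0, c=0, d=0, e=0, f=1, g=0:
w1 = g NAND e = 0 NAND 0 = 1
w2 = w1 OR f = 1 OR 1 = 1
w3 = b NAND w2 = 0 NAND 1 = 1
w4 = w3 AND w2 = 1 AND 1 = 1
w5 = a XOR w4 = 1 XOR 1 = 0
w6 = w5 NAND c = 0 NAND 0 = 1
w7 = w6 AND b = 1 AND 0 = 0
w8 = d OR w7 = 0 OR 0 = 0
So w8 = 0 as required.

a=1, b=0, c=0, d=0, e=0, f=1, g=0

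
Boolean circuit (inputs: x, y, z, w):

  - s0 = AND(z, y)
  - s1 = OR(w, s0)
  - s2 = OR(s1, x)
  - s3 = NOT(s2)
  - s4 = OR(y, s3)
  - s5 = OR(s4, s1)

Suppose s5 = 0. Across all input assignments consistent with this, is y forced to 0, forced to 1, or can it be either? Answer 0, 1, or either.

0

s5 = OR(s4, s1) must be 0, so both s4 = 0 and s1 = 0.
Every assignment with s5 = 0 has y = 0; there are 2 such assignment(s).
  x=1, y=0, z=0, w=0
  x=1, y=0, z=1, w=0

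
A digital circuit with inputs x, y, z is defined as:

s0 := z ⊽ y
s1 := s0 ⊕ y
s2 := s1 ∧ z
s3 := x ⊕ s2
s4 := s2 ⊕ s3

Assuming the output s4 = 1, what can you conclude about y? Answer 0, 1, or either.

either

Both values of y occur among assignments with s4 = 1:
  y=0: x=1, y=0, z=0
  y=1: x=1, y=1, z=0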